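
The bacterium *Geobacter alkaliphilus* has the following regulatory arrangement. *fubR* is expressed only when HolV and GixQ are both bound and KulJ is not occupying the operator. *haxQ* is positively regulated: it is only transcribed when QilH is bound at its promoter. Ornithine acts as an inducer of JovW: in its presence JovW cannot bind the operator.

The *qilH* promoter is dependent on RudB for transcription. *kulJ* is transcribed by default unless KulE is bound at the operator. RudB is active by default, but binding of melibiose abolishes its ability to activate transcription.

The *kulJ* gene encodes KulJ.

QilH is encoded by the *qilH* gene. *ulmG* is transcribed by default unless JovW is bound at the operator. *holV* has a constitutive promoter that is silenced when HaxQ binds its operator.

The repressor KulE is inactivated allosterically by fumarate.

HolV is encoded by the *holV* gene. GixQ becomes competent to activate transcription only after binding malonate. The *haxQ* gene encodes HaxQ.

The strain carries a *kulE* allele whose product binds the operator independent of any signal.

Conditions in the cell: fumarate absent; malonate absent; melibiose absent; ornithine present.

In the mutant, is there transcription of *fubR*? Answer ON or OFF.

Melibiose is absent, so RudB is active.
No repressor is bound and RudB is active, so *qilH* is transcribed.
So QilH is produced and active.
No repressor is bound and QilH is active, so *haxQ* is transcribed.
So HaxQ is produced and active.
With repressor HaxQ bound, *holV* is not transcribed.
So HolV is not produced.
Malonate is absent, so GixQ is inactive.
KulE is constitutively active in this strain.
With repressor KulE bound, *kulJ* is not transcribed.
So KulJ is not produced.
Required activator HolV is absent, so *fubR* is not transcribed.

OFF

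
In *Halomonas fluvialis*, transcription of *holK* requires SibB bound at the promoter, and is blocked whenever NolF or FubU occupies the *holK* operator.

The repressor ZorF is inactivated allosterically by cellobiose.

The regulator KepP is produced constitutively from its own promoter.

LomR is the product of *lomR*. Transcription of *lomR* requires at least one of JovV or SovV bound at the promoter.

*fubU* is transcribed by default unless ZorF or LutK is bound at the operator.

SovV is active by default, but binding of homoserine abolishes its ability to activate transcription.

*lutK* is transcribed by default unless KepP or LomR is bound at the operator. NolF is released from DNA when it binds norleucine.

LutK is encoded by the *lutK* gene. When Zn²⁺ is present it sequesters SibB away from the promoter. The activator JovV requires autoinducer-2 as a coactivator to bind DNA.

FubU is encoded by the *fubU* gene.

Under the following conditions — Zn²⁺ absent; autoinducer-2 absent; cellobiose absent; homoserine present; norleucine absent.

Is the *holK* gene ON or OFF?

OFF

Norleucine is absent, so NolF is active.
Cellobiose is absent, so ZorF is active.
KepP is produced constitutively and is active.
Autoinducer-2 is absent, so JovV is inactive.
Homoserine is present, so SovV is inactive.
No activator is available at the *lomR* promoter, so *lomR* is not transcribed.
So LomR is not produced.
With repressor KepP bound, *lutK* is not transcribed.
So LutK is not produced.
With repressor ZorF bound, *fubU* is not transcribed.
So FubU is not produced.
Zn²⁺ is absent, so SibB is active.
With repressor NolF bound, *holK* is not transcribed.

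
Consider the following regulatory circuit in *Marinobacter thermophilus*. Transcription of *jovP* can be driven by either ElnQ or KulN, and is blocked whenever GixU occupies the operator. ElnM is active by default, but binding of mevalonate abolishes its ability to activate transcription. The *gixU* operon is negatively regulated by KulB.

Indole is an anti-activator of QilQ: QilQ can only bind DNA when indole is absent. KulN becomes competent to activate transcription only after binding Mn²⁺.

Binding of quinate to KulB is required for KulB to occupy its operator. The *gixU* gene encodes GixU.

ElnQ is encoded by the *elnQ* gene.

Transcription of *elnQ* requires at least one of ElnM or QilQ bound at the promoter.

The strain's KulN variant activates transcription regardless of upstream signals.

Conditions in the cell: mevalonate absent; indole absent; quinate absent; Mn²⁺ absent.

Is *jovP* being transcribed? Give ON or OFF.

OFF

Quinate is absent, so KulB is inactive.
With no repressor bound, *gixU* is transcribed.
So GixU is produced and active.
Mevalonate is absent, so ElnM is active.
Indole is absent, so QilQ is active.
Activator ElnM is present, so *elnQ* is transcribed.
So ElnQ is produced and active.
KulN is constitutively active in this strain.
With repressor GixU bound, *jovP* is not transcribed.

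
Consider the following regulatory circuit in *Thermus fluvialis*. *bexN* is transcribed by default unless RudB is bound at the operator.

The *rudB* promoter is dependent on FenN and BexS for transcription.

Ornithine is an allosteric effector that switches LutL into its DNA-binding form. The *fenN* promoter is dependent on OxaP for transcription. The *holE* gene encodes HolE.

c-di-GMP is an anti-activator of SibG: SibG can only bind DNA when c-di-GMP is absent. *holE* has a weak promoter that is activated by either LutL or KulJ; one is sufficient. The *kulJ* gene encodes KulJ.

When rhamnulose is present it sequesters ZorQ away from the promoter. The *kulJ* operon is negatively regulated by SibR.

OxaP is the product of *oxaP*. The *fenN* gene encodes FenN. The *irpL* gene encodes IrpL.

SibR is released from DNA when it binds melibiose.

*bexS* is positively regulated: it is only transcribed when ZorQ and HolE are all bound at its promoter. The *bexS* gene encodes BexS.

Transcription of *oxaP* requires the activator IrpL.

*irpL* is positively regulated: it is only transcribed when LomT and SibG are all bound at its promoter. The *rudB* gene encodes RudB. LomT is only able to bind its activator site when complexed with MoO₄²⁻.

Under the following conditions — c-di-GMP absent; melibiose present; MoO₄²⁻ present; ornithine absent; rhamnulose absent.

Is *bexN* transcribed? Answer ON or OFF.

OFF

MoO₄²⁻ is present, so LomT is active.
c-di-GMP is absent, so SibG is active.
No repressor is bound and LomT and SibG are active, so *irpL* is transcribed.
So IrpL is produced and active.
No repressor is bound and IrpL is active, so *oxaP* is transcribed.
So OxaP is produced and active.
No repressor is bound and OxaP is active, so *fenN* is transcribed.
So FenN is produced and active.
Rhamnulose is absent, so ZorQ is active.
Ornithine is absent, so LutL is inactive.
Melibiose is present, so SibR is inactive.
With no repressor bound, *kulJ* is transcribed.
So KulJ is produced and active.
Activator KulJ is present, so *holE* is transcribed.
So HolE is produced and active.
No repressor is bound and ZorQ and HolE are active, so *bexS* is transcribed.
So BexS is produced and active.
No repressor is bound and FenN and BexS are active, so *rudB* is transcribed.
So RudB is produced and active.
With repressor RudB bound, *bexN* is not transcribed.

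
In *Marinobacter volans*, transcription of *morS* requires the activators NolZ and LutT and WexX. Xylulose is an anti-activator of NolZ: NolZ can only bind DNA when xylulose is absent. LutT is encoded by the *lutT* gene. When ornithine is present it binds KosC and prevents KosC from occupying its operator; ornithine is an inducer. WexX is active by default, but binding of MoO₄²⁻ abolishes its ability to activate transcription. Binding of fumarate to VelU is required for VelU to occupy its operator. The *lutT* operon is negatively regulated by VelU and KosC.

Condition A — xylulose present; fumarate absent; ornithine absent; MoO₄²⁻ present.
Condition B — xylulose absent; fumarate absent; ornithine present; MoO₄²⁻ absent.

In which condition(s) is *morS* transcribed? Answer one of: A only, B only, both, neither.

B only

Condition A:
Xylulose is present, so NolZ is inactive.
Fumarate is absent, so VelU is inactive.
Ornithine is absent, so KosC is active.
With repressor KosC bound, *lutT* is not transcribed.
So LutT is not produced.
MoO₄²⁻ is present, so WexX is inactive.
Required activator NolZ is absent, so *morS* is not transcribed.
→ *morS* is OFF in A.
Condition B:
Xylulose is absent, so NolZ is active.
Fumarate is absent, so VelU is inactive.
Ornithine is present, so KosC is inactive.
With no repressor bound, *lutT* is transcribed.
So LutT is produced and active.
MoO₄²⁻ is absent, so WexX is active.
No repressor is bound and NolZ and LutT and WexX are active, so *morS* is transcribed.
→ *morS* is ON in B.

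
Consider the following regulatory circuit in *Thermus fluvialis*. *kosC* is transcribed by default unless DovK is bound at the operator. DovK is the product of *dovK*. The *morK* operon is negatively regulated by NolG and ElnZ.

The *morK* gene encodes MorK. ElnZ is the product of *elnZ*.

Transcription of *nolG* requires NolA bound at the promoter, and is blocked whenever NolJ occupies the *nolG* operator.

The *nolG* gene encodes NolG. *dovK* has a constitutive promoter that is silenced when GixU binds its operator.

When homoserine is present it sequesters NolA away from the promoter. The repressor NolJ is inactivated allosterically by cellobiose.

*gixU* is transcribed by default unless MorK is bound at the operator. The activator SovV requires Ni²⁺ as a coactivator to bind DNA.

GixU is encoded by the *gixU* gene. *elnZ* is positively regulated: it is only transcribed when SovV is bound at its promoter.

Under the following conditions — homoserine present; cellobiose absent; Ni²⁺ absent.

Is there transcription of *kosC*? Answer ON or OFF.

OFF

Homoserine is present, so NolA is inactive.
Cellobiose is absent, so NolJ is active.
With repressor NolJ bound, *nolG* is not transcribed.
So NolG is not produced.
Ni²⁺ is absent, so SovV is inactive.
Required activator SovV is absent, so *elnZ* is not transcribed.
So ElnZ is not produced.
With no repressor bound, *morK* is transcribed.
So MorK is produced and active.
With repressor MorK bound, *gixU* is not transcribed.
So GixU is not produced.
With no repressor bound, *dovK* is transcribed.
So DovK is produced and active.
With repressor DovK bound, *kosC* is not transcribed.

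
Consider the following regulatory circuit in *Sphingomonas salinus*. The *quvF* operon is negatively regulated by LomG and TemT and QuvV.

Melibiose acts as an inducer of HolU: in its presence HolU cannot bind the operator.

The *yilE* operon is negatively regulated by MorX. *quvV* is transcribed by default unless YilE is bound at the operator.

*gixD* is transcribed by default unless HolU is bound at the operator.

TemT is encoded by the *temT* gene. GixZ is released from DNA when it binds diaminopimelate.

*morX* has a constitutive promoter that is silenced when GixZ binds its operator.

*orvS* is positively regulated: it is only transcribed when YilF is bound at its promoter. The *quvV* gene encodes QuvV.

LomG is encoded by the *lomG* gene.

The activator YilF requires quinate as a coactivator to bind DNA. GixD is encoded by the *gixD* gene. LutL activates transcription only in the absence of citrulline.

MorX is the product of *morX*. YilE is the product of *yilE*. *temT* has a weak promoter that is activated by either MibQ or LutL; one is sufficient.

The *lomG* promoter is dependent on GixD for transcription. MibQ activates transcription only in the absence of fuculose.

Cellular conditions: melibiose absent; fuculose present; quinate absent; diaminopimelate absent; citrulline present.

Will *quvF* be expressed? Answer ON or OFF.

ON

Melibiose is absent, so HolU is active.
With repressor HolU bound, *gixD* is not transcribed.
So GixD is not produced.
Required activator GixD is absent, so *lomG* is not transcribed.
So LomG is not produced.
Fuculose is present, so MibQ is inactive.
Citrulline is present, so LutL is inactive.
No activator is available at the *temT* promoter, so *temT* is not transcribed.
So TemT is not produced.
Diaminopimelate is absent, so GixZ is active.
With repressor GixZ bound, *morX* is not transcribed.
So MorX is not produced.
With no repressor bound, *yilE* is transcribed.
So YilE is produced and active.
With repressor YilE bound, *quvV* is not transcribed.
So QuvV is not produced.
With no repressor bound, *quvF* is transcribed.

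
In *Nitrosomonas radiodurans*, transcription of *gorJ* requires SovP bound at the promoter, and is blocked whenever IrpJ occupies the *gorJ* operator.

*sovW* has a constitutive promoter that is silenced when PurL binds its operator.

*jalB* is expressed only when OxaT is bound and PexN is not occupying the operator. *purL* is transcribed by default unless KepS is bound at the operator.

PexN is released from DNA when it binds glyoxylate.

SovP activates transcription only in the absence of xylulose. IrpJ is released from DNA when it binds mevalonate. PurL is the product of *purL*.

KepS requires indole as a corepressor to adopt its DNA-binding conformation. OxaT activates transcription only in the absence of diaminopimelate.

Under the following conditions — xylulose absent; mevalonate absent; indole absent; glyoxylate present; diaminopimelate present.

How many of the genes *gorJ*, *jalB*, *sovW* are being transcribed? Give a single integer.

0

Xylulose is absent, so SovP is active.
Mevalonate is absent, so IrpJ is active.
With repressor IrpJ bound, *gorJ* is not transcribed.
→ *gorJ* is OFF.
Diaminopimelate is present, so OxaT is inactive.
Glyoxylate is present, so PexN is inactive.
Required activator OxaT is absent, so *jalB* is not transcribed.
→ *jalB* is OFF.
Indole is absent, so KepS is inactive.
With no repressor bound, *purL* is transcribed.
So PurL is produced and active.
With repressor PurL bound, *sovW* is not transcribed.
→ *sovW* is OFF.
0 of the 3 genes are transcribed.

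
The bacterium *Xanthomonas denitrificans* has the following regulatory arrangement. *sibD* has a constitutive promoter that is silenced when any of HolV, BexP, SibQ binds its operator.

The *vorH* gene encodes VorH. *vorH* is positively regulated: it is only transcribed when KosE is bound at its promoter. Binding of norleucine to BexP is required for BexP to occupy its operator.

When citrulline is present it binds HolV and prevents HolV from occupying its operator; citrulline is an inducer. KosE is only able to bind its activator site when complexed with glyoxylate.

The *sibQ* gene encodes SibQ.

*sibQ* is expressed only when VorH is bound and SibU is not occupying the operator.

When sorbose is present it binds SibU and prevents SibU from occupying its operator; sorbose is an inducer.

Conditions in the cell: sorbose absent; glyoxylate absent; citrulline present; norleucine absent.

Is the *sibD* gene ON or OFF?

ON

Citrulline is present, so HolV is inactive.
Norleucine is absent, so BexP is inactive.
Glyoxylate is absent, so KosE is inactive.
Required activator KosE is absent, so *vorH* is not transcribed.
So VorH is not produced.
Sorbose is absent, so SibU is active.
With repressor SibU bound, *sibQ* is not transcribed.
So SibQ is not produced.
With no repressor bound, *sibD* is transcribed.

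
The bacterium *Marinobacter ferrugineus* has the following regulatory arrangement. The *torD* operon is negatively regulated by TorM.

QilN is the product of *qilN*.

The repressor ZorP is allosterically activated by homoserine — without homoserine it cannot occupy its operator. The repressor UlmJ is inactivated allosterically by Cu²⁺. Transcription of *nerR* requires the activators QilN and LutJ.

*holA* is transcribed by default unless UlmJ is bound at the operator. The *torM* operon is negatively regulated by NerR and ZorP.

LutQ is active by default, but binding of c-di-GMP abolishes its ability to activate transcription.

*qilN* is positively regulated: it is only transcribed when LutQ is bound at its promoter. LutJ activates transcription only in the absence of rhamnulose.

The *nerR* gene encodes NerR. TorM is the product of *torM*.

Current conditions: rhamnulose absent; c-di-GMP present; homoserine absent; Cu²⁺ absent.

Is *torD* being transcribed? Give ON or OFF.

OFF

c-di-GMP is present, so LutQ is inactive.
Required activator LutQ is absent, so *qilN* is not transcribed.
So QilN is not produced.
Rhamnulose is absent, so LutJ is active.
Required activator QilN is absent, so *nerR* is not transcribed.
So NerR is not produced.
Homoserine is absent, so ZorP is inactive.
With no repressor bound, *torM* is transcribed.
So TorM is produced and active.
With repressor TorM bound, *torD* is not transcribed.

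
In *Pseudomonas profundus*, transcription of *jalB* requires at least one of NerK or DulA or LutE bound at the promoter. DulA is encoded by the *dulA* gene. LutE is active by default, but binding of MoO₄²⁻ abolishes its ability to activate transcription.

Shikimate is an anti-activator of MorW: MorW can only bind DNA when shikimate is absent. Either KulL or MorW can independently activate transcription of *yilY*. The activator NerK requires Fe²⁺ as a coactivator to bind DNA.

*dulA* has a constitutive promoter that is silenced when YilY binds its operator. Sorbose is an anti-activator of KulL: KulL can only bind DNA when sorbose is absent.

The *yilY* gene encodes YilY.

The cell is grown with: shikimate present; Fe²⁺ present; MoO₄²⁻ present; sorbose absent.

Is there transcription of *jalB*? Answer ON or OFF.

Fe²⁺ is present, so NerK is active.
Sorbose is absent, so KulL is active.
Shikimate is present, so MorW is inactive.
Activator KulL is present, so *yilY* is transcribed.
So YilY is produced and active.
With repressor YilY bound, *dulA* is not transcribed.
So DulA is not produced.
MoO₄²⁻ is present, so LutE is inactive.
Activator NerK is present, so *jalB* is transcribed.

ON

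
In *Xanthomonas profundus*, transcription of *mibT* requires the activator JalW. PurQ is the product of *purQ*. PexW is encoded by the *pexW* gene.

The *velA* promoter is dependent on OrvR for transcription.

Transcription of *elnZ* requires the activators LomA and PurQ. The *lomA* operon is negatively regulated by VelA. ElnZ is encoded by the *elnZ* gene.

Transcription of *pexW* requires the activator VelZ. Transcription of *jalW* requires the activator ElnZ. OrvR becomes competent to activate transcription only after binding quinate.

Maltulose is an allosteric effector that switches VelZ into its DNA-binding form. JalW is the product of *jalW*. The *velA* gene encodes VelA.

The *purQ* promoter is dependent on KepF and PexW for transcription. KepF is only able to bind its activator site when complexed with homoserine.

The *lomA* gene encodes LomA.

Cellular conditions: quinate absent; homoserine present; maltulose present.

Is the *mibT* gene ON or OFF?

ON

Quinate is absent, so OrvR is inactive.
Required activator OrvR is absent, so *velA* is not transcribed.
So VelA is not produced.
With no repressor bound, *lomA* is transcribed.
So LomA is produced and active.
Homoserine is present, so KepF is active.
Maltulose is present, so VelZ is active.
No repressor is bound and VelZ is active, so *pexW* is transcribed.
So PexW is produced and active.
No repressor is bound and KepF and PexW are active, so *purQ* is transcribed.
So PurQ is produced and active.
No repressor is bound and LomA and PurQ are active, so *elnZ* is transcribed.
So ElnZ is produced and active.
No repressor is bound and ElnZ is active, so *jalW* is transcribed.
So JalW is produced and active.
No repressor is bound and JalW is active, so *mibT* is transcribed.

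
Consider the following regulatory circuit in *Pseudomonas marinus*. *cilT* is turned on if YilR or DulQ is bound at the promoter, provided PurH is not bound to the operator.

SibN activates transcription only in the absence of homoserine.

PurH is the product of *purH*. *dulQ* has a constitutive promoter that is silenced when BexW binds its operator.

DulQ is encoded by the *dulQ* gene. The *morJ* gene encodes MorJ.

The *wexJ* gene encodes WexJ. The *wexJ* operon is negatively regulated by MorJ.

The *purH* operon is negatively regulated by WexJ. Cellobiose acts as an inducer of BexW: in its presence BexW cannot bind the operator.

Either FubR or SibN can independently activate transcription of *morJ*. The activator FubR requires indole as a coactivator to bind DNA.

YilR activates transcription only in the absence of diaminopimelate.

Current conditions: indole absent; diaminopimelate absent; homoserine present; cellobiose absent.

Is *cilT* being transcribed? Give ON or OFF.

ON

Diaminopimelate is absent, so YilR is active.
Cellobiose is absent, so BexW is active.
With repressor BexW bound, *dulQ* is not transcribed.
So DulQ is not produced.
Indole is absent, so FubR is inactive.
Homoserine is present, so SibN is inactive.
No activator is available at the *morJ* promoter, so *morJ* is not transcribed.
So MorJ is not produced.
With no repressor bound, *wexJ* is transcribed.
So WexJ is produced and active.
With repressor WexJ bound, *purH* is not transcribed.
So PurH is not produced.
Activator YilR is present, so *cilT* is transcribed.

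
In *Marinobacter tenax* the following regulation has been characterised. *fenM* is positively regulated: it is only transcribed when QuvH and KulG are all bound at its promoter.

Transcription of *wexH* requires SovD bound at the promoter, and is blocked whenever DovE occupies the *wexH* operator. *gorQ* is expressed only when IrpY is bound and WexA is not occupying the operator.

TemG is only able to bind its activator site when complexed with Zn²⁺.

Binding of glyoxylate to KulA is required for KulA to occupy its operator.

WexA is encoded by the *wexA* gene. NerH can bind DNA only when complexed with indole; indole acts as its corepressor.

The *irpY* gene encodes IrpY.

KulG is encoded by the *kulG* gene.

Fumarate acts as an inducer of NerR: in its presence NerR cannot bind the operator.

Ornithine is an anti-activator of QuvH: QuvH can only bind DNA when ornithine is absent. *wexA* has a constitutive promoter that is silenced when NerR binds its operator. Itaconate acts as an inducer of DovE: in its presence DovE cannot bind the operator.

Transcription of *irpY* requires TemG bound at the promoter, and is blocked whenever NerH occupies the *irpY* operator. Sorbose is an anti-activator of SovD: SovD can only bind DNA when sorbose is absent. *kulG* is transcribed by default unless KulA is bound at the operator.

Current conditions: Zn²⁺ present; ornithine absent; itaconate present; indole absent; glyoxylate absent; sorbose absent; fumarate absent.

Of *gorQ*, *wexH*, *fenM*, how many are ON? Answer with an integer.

Zn²⁺ is present, so TemG is active.
Indole is absent, so NerH is inactive.
No repressor is bound and TemG is active, so *irpY* is transcribed.
So IrpY is produced and active.
Fumarate is absent, so NerR is active.
With repressor NerR bound, *wexA* is not transcribed.
So WexA is not produced.
No repressor is bound and IrpY is active, so *gorQ* is transcribed.
→ *gorQ* is ON.
Sorbose is absent, so SovD is active.
Itaconate is present, so DovE is inactive.
No repressor is bound and SovD is active, so *wexH* is transcribed.
→ *wexH* is ON.
Ornithine is absent, so QuvH is active.
Glyoxylate is absent, so KulA is inactive.
With no repressor bound, *kulG* is transcribed.
So KulG is produced and active.
No repressor is bound and QuvH and KulG are active, so *fenM* is transcribed.
→ *fenM* is ON.
3 of the 3 genes are transcribed.

3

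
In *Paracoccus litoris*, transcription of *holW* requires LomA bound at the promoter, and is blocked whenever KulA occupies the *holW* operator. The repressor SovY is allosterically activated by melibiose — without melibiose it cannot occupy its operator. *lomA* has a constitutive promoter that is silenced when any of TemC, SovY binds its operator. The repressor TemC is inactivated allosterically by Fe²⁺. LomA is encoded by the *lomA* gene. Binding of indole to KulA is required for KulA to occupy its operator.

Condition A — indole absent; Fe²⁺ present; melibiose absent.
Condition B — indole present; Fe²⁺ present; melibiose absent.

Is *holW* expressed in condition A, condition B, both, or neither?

A only

Condition A:
Indole is absent, so KulA is inactive.
Fe²⁺ is present, so TemC is inactive.
Melibiose is absent, so SovY is inactive.
With no repressor bound, *lomA* is transcribed.
So LomA is produced and active.
No repressor is bound and LomA is active, so *holW* is transcribed.
→ *holW* is ON in A.
Condition B:
Indole is present, so KulA is active.
Fe²⁺ is present, so TemC is inactive.
Melibiose is absent, so SovY is inactive.
With no repressor bound, *lomA* is transcribed.
So LomA is produced and active.
With repressor KulA bound, *holW* is not transcribed.
→ *holW* is OFF in B.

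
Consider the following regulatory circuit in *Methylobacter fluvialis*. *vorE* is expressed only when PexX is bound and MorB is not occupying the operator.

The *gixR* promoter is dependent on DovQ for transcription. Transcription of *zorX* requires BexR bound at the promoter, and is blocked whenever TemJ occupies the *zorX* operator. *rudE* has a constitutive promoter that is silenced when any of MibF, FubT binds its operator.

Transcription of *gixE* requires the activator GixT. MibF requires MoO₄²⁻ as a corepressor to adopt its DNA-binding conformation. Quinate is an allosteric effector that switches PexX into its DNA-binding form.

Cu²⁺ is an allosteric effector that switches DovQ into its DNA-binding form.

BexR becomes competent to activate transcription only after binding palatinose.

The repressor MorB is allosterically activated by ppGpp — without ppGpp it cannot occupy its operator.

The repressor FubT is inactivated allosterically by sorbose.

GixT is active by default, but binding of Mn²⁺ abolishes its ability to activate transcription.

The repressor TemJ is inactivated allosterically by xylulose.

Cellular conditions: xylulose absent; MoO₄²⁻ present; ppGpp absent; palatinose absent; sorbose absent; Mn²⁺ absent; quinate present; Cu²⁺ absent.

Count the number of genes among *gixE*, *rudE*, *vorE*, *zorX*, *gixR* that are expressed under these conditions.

2

Mn²⁺ is absent, so GixT is active.
No repressor is bound and GixT is active, so *gixE* is transcribed.
→ *gixE* is ON.
MoO₄²⁻ is present, so MibF is active.
Sorbose is absent, so FubT is active.
With repressor MibF bound, *rudE* is not transcribed.
→ *rudE* is OFF.
ppGpp is absent, so MorB is inactive.
Quinate is present, so PexX is active.
No repressor is bound and PexX is active, so *vorE* is transcribed.
→ *vorE* is ON.
Xylulose is absent, so TemJ is active.
Palatinose is absent, so BexR is inactive.
With repressor TemJ bound, *zorX* is not transcribed.
→ *zorX* is OFF.
Cu²⁺ is absent, so DovQ is inactive.
Required activator DovQ is absent, so *gixR* is not transcribed.
→ *gixR* is OFF.
2 of the 5 genes are transcribed.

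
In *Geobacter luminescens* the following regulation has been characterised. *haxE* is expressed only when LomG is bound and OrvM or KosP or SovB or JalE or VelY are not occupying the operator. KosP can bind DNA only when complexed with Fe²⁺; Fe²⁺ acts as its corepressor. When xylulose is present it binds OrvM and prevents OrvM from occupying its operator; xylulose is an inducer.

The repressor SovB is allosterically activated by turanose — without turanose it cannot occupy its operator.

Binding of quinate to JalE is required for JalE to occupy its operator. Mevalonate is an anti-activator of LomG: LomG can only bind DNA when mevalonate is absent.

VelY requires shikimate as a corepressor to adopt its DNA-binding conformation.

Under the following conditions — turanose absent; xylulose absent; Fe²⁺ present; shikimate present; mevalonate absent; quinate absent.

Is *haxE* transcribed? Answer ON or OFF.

Mevalonate is absent, so LomG is active.
Xylulose is absent, so OrvM is active.
Fe²⁺ is present, so KosP is active.
Turanose is absent, so SovB is inactive.
Quinate is absent, so JalE is inactive.
Shikimate is present, so VelY is active.
With repressor OrvM bound, *haxE* is not transcribed.

OFF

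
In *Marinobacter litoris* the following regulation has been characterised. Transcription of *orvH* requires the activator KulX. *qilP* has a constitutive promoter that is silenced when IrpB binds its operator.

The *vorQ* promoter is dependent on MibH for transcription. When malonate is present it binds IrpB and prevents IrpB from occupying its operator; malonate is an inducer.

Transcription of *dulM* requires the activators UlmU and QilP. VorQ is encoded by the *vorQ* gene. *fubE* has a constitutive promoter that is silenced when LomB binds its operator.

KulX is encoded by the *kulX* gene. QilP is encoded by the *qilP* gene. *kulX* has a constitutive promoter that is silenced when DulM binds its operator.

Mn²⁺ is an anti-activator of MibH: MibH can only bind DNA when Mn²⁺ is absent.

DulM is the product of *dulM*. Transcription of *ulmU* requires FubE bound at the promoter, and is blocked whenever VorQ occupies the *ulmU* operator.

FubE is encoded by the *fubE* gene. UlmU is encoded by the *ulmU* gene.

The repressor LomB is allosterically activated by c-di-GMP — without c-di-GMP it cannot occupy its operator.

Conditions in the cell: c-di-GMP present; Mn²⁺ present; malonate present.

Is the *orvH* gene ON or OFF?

c-di-GMP is present, so LomB is active.
With repressor LomB bound, *fubE* is not transcribed.
So FubE is not produced.
Mn²⁺ is present, so MibH is inactive.
Required activator MibH is absent, so *vorQ* is not transcribed.
So VorQ is not produced.
Required activator FubE is absent, so *ulmU* is not transcribed.
So UlmU is not produced.
Malonate is present, so IrpB is inactive.
With no repressor bound, *qilP* is transcribed.
So QilP is produced and active.
Required activator UlmU is absent, so *dulM* is not transcribed.
So DulM is not produced.
With no repressor bound, *kulX* is transcribed.
So KulX is produced and active.
No repressor is bound and KulX is active, so *orvH* is transcribed.

ON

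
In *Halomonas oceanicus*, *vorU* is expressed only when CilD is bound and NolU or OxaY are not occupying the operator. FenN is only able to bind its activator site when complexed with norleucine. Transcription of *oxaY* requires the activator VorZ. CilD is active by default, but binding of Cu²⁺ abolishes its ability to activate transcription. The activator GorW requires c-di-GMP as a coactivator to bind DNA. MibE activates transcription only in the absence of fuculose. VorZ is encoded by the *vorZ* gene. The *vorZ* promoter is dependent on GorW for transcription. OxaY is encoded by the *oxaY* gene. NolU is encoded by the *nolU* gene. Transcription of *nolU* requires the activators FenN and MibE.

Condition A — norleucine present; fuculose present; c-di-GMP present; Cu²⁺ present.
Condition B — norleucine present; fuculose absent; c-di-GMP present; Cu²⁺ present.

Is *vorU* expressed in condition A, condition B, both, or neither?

neither

Condition A:
Norleucine is present, so FenN is active.
Fuculose is present, so MibE is inactive.
Required activator MibE is absent, so *nolU* is not transcribed.
So NolU is not produced.
c-di-GMP is present, so GorW is active.
No repressor is bound and GorW is active, so *vorZ* is transcribed.
So VorZ is produced and active.
No repressor is bound and VorZ is active, so *oxaY* is transcribed.
So OxaY is produced and active.
Cu²⁺ is present, so CilD is inactive.
With repressor OxaY bound, *vorU* is not transcribed.
→ *vorU* is OFF in A.
Condition B:
Norleucine is present, so FenN is active.
Fuculose is absent, so MibE is active.
No repressor is bound and FenN and MibE are active, so *nolU* is transcribed.
So NolU is produced and active.
c-di-GMP is present, so GorW is active.
No repressor is bound and GorW is active, so *vorZ* is transcribed.
So VorZ is produced and active.
No repressor is bound and VorZ is active, so *oxaY* is transcribed.
So OxaY is produced and active.
Cu²⁺ is present, so CilD is inactive.
With repressor NolU bound, *vorU* is not transcribed.
→ *vorU* is OFF in B.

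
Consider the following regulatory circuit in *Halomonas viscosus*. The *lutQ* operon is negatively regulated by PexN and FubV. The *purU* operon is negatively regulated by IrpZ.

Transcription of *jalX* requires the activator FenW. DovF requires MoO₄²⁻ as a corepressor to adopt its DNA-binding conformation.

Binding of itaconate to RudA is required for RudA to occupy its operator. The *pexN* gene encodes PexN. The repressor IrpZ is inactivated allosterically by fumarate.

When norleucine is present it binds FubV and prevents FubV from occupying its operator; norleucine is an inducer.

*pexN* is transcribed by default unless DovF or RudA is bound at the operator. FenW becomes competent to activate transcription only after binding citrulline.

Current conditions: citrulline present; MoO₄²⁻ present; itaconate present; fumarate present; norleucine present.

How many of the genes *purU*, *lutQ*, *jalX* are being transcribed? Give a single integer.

Fumarate is present, so IrpZ is inactive.
With no repressor bound, *purU* is transcribed.
→ *purU* is ON.
MoO₄²⁻ is present, so DovF is active.
Itaconate is present, so RudA is active.
With repressor DovF bound, *pexN* is not transcribed.
So PexN is not produced.
Norleucine is present, so FubV is inactive.
With no repressor bound, *lutQ* is transcribed.
→ *lutQ* is ON.
Citrulline is present, so FenW is active.
No repressor is bound and FenW is active, so *jalX* is transcribed.
→ *jalX* is ON.
3 of the 3 genes are transcribed.

3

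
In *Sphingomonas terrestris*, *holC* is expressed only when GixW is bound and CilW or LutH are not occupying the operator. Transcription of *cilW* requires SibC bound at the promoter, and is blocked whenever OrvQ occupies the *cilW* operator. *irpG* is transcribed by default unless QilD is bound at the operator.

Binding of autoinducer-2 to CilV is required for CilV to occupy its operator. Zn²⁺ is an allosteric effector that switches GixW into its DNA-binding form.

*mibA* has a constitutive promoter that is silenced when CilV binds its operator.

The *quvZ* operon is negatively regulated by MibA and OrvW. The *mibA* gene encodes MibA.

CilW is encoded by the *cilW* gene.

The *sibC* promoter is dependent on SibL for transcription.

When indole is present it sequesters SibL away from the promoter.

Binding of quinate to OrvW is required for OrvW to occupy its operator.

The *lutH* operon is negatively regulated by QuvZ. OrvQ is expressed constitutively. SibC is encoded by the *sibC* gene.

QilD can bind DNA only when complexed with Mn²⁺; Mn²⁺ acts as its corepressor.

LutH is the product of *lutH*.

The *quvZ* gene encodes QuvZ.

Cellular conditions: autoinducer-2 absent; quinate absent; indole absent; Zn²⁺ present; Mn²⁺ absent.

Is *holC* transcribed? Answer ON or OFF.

OFF

Indole is absent, so SibL is active.
No repressor is bound and SibL is active, so *sibC* is transcribed.
So SibC is produced and active.
OrvQ is produced constitutively and is active.
With repressor OrvQ bound, *cilW* is not transcribed.
So CilW is not produced.
Autoinducer-2 is absent, so CilV is inactive.
With no repressor bound, *mibA* is transcribed.
So MibA is produced and active.
Quinate is absent, so OrvW is inactive.
With repressor MibA bound, *quvZ* is not transcribed.
So QuvZ is not produced.
With no repressor bound, *lutH* is transcribed.
So LutH is produced and active.
Zn²⁺ is present, so GixW is active.
With repressor LutH bound, *holC* is not transcribed.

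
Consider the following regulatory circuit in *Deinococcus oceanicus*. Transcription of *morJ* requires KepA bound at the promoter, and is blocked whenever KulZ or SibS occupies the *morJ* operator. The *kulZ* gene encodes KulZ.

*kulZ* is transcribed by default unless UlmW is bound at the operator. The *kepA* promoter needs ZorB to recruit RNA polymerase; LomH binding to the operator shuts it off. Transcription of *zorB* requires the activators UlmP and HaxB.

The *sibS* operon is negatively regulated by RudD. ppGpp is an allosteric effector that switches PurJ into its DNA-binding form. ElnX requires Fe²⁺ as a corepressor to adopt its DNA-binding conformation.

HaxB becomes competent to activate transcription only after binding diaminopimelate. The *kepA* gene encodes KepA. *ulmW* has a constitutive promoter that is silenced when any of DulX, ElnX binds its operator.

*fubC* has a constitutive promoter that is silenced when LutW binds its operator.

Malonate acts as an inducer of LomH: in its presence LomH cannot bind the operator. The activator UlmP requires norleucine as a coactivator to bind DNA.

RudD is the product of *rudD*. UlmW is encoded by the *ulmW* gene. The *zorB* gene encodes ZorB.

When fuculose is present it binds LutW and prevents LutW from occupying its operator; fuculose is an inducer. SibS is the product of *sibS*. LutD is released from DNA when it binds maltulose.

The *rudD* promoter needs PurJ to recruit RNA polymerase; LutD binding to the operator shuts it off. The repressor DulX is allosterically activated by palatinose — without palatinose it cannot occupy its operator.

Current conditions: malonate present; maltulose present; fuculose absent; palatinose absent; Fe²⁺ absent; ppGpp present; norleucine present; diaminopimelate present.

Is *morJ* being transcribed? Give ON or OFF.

ON

Palatinose is absent, so DulX is inactive.
Fe²⁺ is absent, so ElnX is inactive.
With no repressor bound, *ulmW* is transcribed.
So UlmW is produced and active.
With repressor UlmW bound, *kulZ* is not transcribed.
So KulZ is not produced.
Norleucine is present, so UlmP is active.
Diaminopimelate is present, so HaxB is active.
No repressor is bound and UlmP and HaxB are active, so *zorB* is transcribed.
So ZorB is produced and active.
Malonate is present, so LomH is inactive.
No repressor is bound and ZorB is active, so *kepA* is transcribed.
So KepA is produced and active.
Maltulose is present, so LutD is inactive.
ppGpp is present, so PurJ is active.
No repressor is bound and PurJ is active, so *rudD* is transcribed.
So RudD is produced and active.
With repressor RudD bound, *sibS* is not transcribed.
So SibS is not produced.
No repressor is bound and KepA is active, so *morJ* is transcribed.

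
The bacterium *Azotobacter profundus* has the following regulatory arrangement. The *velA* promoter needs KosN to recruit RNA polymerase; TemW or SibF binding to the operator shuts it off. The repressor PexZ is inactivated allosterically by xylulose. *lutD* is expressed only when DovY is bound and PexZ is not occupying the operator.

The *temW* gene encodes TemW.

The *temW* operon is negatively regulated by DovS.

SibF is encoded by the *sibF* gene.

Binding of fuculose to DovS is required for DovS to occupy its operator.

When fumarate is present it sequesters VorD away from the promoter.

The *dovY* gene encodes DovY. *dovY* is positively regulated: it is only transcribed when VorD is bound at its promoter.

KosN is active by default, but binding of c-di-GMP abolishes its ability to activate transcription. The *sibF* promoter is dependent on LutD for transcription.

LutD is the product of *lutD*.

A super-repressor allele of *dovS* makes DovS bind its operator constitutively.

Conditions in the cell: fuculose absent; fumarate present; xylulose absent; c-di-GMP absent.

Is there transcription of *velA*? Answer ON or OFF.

ON

c-di-GMP is absent, so KosN is active.
DovS is constitutively active in this strain.
With repressor DovS bound, *temW* is not transcribed.
So TemW is not produced.
Xylulose is absent, so PexZ is active.
Fumarate is present, so VorD is inactive.
Required activator VorD is absent, so *dovY* is not transcribed.
So DovY is not produced.
With repressor PexZ bound, *lutD* is not transcribed.
So LutD is not produced.
Required activator LutD is absent, so *sibF* is not transcribed.
So SibF is not produced.
No repressor is bound and KosN is active, so *velA* is transcribed.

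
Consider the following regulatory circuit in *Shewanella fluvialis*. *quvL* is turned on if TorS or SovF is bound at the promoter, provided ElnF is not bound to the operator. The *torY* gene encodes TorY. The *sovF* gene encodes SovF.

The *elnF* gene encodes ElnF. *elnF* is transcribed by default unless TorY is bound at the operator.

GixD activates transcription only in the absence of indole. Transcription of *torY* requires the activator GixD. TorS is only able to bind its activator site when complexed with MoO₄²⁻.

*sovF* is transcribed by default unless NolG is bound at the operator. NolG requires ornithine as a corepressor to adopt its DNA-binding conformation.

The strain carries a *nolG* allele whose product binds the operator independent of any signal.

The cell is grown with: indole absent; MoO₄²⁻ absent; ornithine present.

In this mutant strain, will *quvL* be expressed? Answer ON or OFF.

MoO₄²⁻ is absent, so TorS is inactive.
NolG is constitutively active in this strain.
With repressor NolG bound, *sovF* is not transcribed.
So SovF is not produced.
Indole is absent, so GixD is active.
No repressor is bound and GixD is active, so *torY* is transcribed.
So TorY is produced and active.
With repressor TorY bound, *elnF* is not transcribed.
So ElnF is not produced.
No activator is available at the *quvL* promoter, so *quvL* is not transcribed.

OFF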